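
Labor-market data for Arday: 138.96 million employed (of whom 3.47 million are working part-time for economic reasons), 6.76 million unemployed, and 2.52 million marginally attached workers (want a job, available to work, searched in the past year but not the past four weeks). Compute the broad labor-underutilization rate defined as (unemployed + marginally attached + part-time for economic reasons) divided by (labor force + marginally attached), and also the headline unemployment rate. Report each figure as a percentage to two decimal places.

Broad underutilization rate ≈ 8.60%; headline unemployment rate ≈ 4.64%.

Labor force = 138.96 + 6.76 = 145.72 million.
Numerator = 6.76 + 2.52 + 3.47 = 12.75 million.
Denominator = 145.72 + 2.52 = 148.24 million.
Broad rate = 12.75 / 148.24 = 8.60%.
Headline unemployment rate = 6.76 / 145.72 = 4.64%.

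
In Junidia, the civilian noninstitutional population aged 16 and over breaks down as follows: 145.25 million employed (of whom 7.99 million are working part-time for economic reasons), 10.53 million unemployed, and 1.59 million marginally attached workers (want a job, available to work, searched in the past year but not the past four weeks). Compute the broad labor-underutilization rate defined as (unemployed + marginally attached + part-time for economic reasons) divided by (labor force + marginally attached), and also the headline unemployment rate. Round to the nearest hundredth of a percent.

Labor force = 145.25 + 10.53 = 155.78 million.
Numerator = 10.53 + 1.59 + 7.99 = 20.11 million.
Denominator = 155.78 + 1.59 = 157.37 million.
Broad rate = 20.11 / 157.37 = 12.78%.
Headline unemployment rate = 10.53 / 155.78 = 6.76%.

Broad underutilization rate ≈ 12.78%; headline unemployment rate ≈ 6.76%.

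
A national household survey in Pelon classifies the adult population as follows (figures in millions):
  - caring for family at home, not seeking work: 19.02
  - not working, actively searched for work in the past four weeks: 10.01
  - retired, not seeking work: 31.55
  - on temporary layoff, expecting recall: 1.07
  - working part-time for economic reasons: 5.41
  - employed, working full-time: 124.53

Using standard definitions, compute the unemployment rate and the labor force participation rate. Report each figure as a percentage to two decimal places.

Unemployment rate ≈ 7.86%; labor force participation rate ≈ 73.61%.

Employed = 5.41 + 124.53 = 129.94 million (anyone who worked, including part-time for economic reasons, counts as employed).
Unemployed = 10.01 + 1.07 = 11.08 million (jobless and actively searching, or on temporary layoff).
Labor force = 129.94 + 11.08 = 141.02 million.
Not in labor force = 19.02 + 31.55 = 50.57 million (those not working and not actively searching are outside the labor force).
Civilian working-age population = 141.02 + 50.57 = 191.59 million.
Unemployment rate = 11.08 / 141.02 = 7.86%.
Labor force participation rate = 141.02 / 191.59 = 73.61%.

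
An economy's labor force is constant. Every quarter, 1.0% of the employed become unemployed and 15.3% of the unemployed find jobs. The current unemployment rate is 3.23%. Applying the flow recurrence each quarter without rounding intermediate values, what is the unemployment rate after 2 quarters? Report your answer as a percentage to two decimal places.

With a fixed labor force, u_{t+1} = u_t + s·(1−u_t) − f·u_t = u_t·(1−s−f) + s.
Here 1−s−f = 0.837 and s = 0.010.
u_1 = 0.032300 × 0.837 + 0.010 = 0.037035.
u_2 = 0.037035 × 0.837 + 0.010 = 0.040998.

Unemployment rate after two quarters ≈ 4.10%.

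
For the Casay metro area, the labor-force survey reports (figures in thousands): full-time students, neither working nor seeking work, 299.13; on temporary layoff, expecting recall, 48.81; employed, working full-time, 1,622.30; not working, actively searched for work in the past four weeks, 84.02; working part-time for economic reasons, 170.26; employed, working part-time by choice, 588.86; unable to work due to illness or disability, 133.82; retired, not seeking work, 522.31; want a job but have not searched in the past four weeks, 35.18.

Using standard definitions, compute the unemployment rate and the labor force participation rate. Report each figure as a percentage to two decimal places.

Employed = 1,622.30 + 170.26 + 588.86 = 2,381.42 thousand (anyone who worked, including part-time for economic reasons, counts as employed).
Unemployed = 48.81 + 84.02 = 132.83 thousand (jobless and actively searching, or on temporary layoff).
Labor force = 2,381.42 + 132.83 = 2,514.25 thousand.
Not in labor force = 299.13 + 133.82 + 522.31 + 35.18 = 990.44 thousand (those not working and not actively searching are outside the labor force — including those who want a job but have given up searching).
Civilian working-age population = 2,514.25 + 990.44 = 3,504.69 thousand.
Unemployment rate = 132.83 / 2,514.25 = 5.28%.
Labor force participation rate = 2,514.25 / 3,504.69 = 71.74%.

Unemployment rate ≈ 5.28%; labor force participation rate ≈ 71.74%.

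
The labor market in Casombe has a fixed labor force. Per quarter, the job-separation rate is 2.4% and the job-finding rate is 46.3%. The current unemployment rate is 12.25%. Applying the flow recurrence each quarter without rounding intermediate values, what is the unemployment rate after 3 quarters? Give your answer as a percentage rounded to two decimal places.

With a fixed labor force, u_{t+1} = u_t + s·(1−u_t) − f·u_t = u_t·(1−s−f) + s.
Here 1−s−f = 0.513 and s = 0.024.
u_1 = 0.122500 × 0.513 + 0.024 = 0.086842.
u_2 = 0.086842 × 0.513 + 0.024 = 0.068550.
u_3 = 0.068550 × 0.513 + 0.024 = 0.059166.

Unemployment rate after three quarters ≈ 5.92%.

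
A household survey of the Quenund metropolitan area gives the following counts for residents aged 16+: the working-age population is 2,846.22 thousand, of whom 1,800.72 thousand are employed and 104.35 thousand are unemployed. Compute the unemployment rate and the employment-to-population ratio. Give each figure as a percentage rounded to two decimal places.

Unemployment rate ≈ 5.48%; employment-population ratio ≈ 63.27%.

Labor force = employed + unemployed = 1,800.72 + 104.35 = 1,905.07 thousand.
Unemployment rate = 104.35 / 1,905.07 = 5.48%.
Employment-population ratio = 1,800.72 / 2,846.22 = 63.27%.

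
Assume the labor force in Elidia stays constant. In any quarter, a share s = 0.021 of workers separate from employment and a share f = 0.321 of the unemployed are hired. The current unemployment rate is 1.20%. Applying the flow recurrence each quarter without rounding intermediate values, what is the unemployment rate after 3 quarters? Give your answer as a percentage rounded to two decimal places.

Unemployment rate after three quarters ≈ 4.73%.

With a fixed labor force, u_{t+1} = u_t + s·(1−u_t) − f·u_t = u_t·(1−s−f) + s.
Here 1−s−f = 0.658 and s = 0.021.
u_1 = 0.012000 × 0.658 + 0.021 = 0.028896.
u_2 = 0.028896 × 0.658 + 0.021 = 0.040014.
u_3 = 0.040014 × 0.658 + 0.021 = 0.047329.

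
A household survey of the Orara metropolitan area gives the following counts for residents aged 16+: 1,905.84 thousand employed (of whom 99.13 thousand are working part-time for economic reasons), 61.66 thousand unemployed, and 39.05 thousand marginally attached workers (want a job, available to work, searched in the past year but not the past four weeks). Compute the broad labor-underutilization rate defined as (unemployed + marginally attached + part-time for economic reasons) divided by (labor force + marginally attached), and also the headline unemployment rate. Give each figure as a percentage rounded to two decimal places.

Broad underutilization rate ≈ 9.96%; headline unemployment rate ≈ 3.13%.

Labor force = 1,905.84 + 61.66 = 1,967.50 thousand.
Numerator = 61.66 + 39.05 + 99.13 = 199.84 thousand.
Denominator = 1,967.50 + 39.05 = 2,006.55 thousand.
Broad rate = 199.84 / 2,006.55 = 9.96%.
Headline unemployment rate = 61.66 / 1,967.50 = 3.13%.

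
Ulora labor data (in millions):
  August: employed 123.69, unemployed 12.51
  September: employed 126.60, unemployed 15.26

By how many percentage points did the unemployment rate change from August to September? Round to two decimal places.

August: labor force = 123.69 + 12.51 = 136.20; u = 12.51/136.20 = 9.19%.
September: labor force = 126.60 + 15.26 = 141.86; u = 15.26/141.86 = 10.76%.
Change = 10.76% − 9.19% = +1.57 pp.

The unemployment rate changed by +1.57 percentage points.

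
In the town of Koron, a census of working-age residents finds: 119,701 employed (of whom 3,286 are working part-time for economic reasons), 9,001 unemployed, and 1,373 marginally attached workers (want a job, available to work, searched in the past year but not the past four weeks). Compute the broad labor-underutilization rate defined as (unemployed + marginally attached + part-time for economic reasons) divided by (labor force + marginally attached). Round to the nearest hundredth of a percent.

Broad underutilization rate ≈ 10.50%.

Labor force = 119,701 + 9,001 = 128,702.
Numerator = 9,001 + 1,373 + 3,286 = 13,660.
Denominator = 128,702 + 1,373 = 130,075.
Broad rate = 13,660 / 130,075 = 10.50%.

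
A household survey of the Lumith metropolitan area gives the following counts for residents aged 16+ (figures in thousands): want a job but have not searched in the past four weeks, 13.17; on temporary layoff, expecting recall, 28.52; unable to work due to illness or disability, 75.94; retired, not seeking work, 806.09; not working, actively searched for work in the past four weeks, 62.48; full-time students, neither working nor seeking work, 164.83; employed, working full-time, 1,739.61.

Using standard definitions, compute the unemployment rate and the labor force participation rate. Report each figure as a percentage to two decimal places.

Unemployment rate ≈ 4.97%; labor force participation rate ≈ 63.33%.

Employed = 1,739.61 thousand.
Unemployed = 28.52 + 62.48 = 91.00 thousand (jobless and actively searching, or on temporary layoff).
Labor force = 1,739.61 + 91.00 = 1,830.61 thousand.
Not in labor force = 13.17 + 75.94 + 806.09 + 164.83 = 1,060.03 thousand (those not working and not actively searching are outside the labor force — including those who want a job but have given up searching).
Civilian working-age population = 1,830.61 + 1,060.03 = 2,890.64 thousand.
Unemployment rate = 91.00 / 1,830.61 = 4.97%.
Labor force participation rate = 1,830.61 / 2,890.64 = 63.33%.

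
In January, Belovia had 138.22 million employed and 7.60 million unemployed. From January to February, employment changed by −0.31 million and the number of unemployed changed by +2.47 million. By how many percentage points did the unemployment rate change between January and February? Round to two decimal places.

The unemployment rate changed by +1.59 percentage points.

January: labor force = 138.22 + 7.60 = 145.82; u = 7.60/145.82 = 5.21%.
February: labor force = 137.91 + 10.07 = 147.98; u = 10.07/147.98 = 6.80%.
Change = 6.80% − 5.21% = +1.59 pp.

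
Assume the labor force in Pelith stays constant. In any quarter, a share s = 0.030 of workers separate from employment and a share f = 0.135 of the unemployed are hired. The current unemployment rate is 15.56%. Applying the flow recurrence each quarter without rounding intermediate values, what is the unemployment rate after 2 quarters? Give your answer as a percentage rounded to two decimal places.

Unemployment rate after two quarters ≈ 16.35%.

With a fixed labor force, u_{t+1} = u_t + s·(1−u_t) − f·u_t = u_t·(1−s−f) + s.
Here 1−s−f = 0.835 and s = 0.030.
u_1 = 0.155600 × 0.835 + 0.030 = 0.159926.
u_2 = 0.159926 × 0.835 + 0.030 = 0.163538.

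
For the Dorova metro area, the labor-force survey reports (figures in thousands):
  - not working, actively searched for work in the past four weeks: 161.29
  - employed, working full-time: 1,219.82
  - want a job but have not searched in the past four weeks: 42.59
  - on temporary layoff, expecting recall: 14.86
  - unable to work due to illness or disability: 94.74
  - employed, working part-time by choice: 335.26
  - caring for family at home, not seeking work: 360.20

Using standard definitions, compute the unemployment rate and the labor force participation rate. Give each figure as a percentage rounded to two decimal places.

Unemployment rate ≈ 10.17%; labor force participation rate ≈ 77.68%.

Employed = 1,219.82 + 335.26 = 1,555.08 thousand.
Unemployed = 161.29 + 14.86 = 176.15 thousand (jobless and actively searching, or on temporary layoff).
Labor force = 1,555.08 + 176.15 = 1,731.23 thousand.
Not in labor force = 42.59 + 94.74 + 360.20 = 497.53 thousand (those not working and not actively searching are outside the labor force — including those who want a job but have given up searching).
Civilian working-age population = 1,731.23 + 497.53 = 2,228.76 thousand.
Unemployment rate = 176.15 / 1,731.23 = 10.17%.
Labor force participation rate = 1,731.23 / 2,228.76 = 77.68%.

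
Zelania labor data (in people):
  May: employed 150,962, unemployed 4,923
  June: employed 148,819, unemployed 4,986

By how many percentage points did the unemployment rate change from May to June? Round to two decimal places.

May: labor force = 150,962 + 4,923 = 155,885; u = 4,923/155,885 = 3.16%.
June: labor force = 148,819 + 4,986 = 153,805; u = 4,986/153,805 = 3.24%.
Change = 3.24% − 3.16% = +0.08 pp.

The unemployment rate changed by +0.08 percentage points.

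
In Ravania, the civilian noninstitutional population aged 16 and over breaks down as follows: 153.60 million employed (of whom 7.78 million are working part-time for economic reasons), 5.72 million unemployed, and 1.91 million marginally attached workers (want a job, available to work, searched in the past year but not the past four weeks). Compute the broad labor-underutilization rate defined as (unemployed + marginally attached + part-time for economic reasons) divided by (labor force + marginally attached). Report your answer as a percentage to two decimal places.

Broad underutilization rate ≈ 9.56%.

Labor force = 153.60 + 5.72 = 159.32 million.
Numerator = 5.72 + 1.91 + 7.78 = 15.41 million.
Denominator = 159.32 + 1.91 = 161.23 million.
Broad rate = 15.41 / 161.23 = 9.56%.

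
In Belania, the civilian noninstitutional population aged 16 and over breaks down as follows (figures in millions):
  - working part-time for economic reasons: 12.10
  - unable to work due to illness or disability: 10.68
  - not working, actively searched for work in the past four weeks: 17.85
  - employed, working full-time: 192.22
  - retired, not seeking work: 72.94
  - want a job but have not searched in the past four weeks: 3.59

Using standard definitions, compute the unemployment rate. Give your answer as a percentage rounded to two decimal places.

Employed = 12.10 + 192.22 = 204.32 million (anyone who worked, including part-time for economic reasons, counts as employed).
Unemployed = 17.85 million.
Labor force = 204.32 + 17.85 = 222.17 million.
Unemployment rate = 17.85 / 222.17 = 8.03%.

Unemployment rate ≈ 8.03%.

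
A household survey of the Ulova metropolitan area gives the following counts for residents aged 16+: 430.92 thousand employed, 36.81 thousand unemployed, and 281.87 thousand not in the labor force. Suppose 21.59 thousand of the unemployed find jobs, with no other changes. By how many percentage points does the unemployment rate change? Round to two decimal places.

The unemployment rate changes by −4.62 percentage points.

Initially, labor force = 430.92 + 36.81 = 467.73 thousand, so u = 36.81/467.73 = 7.87%.
After the change, unemployed falls and employed rises by 21.59; labor force unchanged → E = 452.51, U = 15.22, labor force = 467.73 thousand.
New unemployment rate = 15.22 / 467.73 = 3.25%.
Change = 3.25% − 7.87% = −4.62 percentage points.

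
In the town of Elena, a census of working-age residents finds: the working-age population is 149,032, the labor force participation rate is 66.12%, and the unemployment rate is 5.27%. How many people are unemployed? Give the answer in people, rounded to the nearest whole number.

About 5,193 are unemployed.

Labor force = 0.6612 × 149,032 = 98,540.
Unemployed = 0.0527 × 98,540 ≈ 5,193.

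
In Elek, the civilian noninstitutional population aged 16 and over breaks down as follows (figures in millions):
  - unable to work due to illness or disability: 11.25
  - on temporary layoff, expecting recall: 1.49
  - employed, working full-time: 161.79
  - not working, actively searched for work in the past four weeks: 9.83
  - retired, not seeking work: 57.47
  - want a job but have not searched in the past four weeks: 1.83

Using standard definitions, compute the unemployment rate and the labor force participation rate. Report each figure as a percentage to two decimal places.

Unemployment rate ≈ 6.54%; labor force participation rate ≈ 71.05%.

Employed = 161.79 million.
Unemployed = 1.49 + 9.83 = 11.32 million (jobless and actively searching, or on temporary layoff).
Labor force = 161.79 + 11.32 = 173.11 million.
Not in labor force = 11.25 + 57.47 + 1.83 = 70.55 million (those not working and not actively searching are outside the labor force — including those who want a job but have given up searching).
Civilian working-age population = 173.11 + 70.55 = 243.66 million.
Unemployment rate = 11.32 / 173.11 = 6.54%.
Labor force participation rate = 173.11 / 243.66 = 71.05%.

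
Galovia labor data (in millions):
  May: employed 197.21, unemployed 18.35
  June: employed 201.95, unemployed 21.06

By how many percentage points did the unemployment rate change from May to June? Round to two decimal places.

The unemployment rate changed by +0.93 percentage points.

May: labor force = 197.21 + 18.35 = 215.56; u = 18.35/215.56 = 8.51%.
June: labor force = 201.95 + 21.06 = 223.01; u = 21.06/223.01 = 9.44%.
Change = 9.44% − 8.51% = +0.93 pp.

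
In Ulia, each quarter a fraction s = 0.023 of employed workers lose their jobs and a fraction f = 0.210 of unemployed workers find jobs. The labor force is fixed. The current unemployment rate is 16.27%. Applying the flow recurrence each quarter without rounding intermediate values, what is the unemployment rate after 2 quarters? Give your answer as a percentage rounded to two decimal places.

With a fixed labor force, u_{t+1} = u_t + s·(1−u_t) − f·u_t = u_t·(1−s−f) + s.
Here 1−s−f = 0.767 and s = 0.023.
u_1 = 0.162700 × 0.767 + 0.023 = 0.147791.
u_2 = 0.147791 × 0.767 + 0.023 = 0.136356.

Unemployment rate after two quarters ≈ 13.64%.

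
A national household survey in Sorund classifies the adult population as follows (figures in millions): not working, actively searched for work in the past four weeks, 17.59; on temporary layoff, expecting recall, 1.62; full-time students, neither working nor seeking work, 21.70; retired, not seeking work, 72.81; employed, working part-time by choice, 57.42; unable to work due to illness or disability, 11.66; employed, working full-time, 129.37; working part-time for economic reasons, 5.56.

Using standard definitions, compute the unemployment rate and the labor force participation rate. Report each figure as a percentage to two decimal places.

Employed = 57.42 + 129.37 + 5.56 = 192.35 million (anyone who worked, including part-time for economic reasons, counts as employed).
Unemployed = 17.59 + 1.62 = 19.21 million (jobless and actively searching, or on temporary layoff).
Labor force = 192.35 + 19.21 = 211.56 million.
Not in labor force = 21.70 + 72.81 + 11.66 = 106.17 million (those not working and not actively searching are outside the labor force).
Civilian working-age population = 211.56 + 106.17 = 317.73 million.
Unemployment rate = 19.21 / 211.56 = 9.08%.
Labor force participation rate = 211.56 / 317.73 = 66.58%.

Unemployment rate ≈ 9.08%; labor force participation rate ≈ 66.58%.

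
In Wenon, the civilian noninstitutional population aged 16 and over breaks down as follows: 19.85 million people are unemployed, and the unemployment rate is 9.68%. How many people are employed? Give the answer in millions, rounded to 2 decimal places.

About 185.21 million are employed.

Labor force = U / u = 19.85 / 0.0968 ≈ 205.06 million.
Employed = labor force − unemployed = 205.06 − 19.85 = 185.21 million.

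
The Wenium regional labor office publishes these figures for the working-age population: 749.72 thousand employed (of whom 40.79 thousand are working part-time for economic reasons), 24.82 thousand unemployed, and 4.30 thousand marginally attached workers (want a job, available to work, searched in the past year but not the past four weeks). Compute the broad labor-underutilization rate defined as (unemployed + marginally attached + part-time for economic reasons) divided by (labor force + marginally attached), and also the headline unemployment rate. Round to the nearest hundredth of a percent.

Labor force = 749.72 + 24.82 = 774.54 thousand.
Numerator = 24.82 + 4.30 + 40.79 = 69.91 thousand.
Denominator = 774.54 + 4.30 = 778.84 thousand.
Broad rate = 69.91 / 778.84 = 8.98%.
Headline unemployment rate = 24.82 / 774.54 = 3.20%.

Broad underutilization rate ≈ 8.98%; headline unemployment rate ≈ 3.20%.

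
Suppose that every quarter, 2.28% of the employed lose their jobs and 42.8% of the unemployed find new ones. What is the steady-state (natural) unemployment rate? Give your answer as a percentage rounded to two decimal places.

Steady-state unemployment rate ≈ 5.06%.

At steady state the flows balance: s·E = f·U, so U/(E+U) = s/(s+f).
u* = 2.28 / (2.28 + 42.8) = 2.28 / 45.08 = 5.06%.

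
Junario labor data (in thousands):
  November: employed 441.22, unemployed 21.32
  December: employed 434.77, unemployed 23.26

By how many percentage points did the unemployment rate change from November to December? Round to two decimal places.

The unemployment rate changed by +0.47 percentage points.

November: labor force = 441.22 + 21.32 = 462.54; u = 21.32/462.54 = 4.61%.
December: labor force = 434.77 + 23.26 = 458.03; u = 23.26/458.03 = 5.08%.
Change = 5.08% − 4.61% = +0.47 pp.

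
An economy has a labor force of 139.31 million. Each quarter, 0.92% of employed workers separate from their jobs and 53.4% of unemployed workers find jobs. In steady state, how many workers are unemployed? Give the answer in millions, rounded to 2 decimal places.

Steady-state unemployment rate u* = s/(s+f) = 0.92/(0.92+53.4) = 0.016937.
Unemployed = u* × labor force = 0.016937 × 139.31 ≈ 2.36 million.

About 2.36 million are unemployed in steady state.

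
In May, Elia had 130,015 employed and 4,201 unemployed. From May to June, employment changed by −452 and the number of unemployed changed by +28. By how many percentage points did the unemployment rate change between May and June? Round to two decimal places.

May: labor force = 130,015 + 4,201 = 134,216; u = 4,201/134,216 = 3.13%.
June: labor force = 129,563 + 4,229 = 133,792; u = 4,229/133,792 = 3.16%.
Change = 3.16% − 3.13% = +0.03 pp.

The unemployment rate changed by +0.03 percentage points.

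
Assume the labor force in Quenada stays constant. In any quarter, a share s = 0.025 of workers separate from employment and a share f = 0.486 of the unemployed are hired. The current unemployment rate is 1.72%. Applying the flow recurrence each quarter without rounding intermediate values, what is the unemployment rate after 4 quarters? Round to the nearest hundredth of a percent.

Unemployment rate after four quarters ≈ 4.71%.

With a fixed labor force, u_{t+1} = u_t + s·(1−u_t) − f·u_t = u_t·(1−s−f) + s.
Here 1−s−f = 0.489 and s = 0.025.
u_1 = 0.017200 × 0.489 + 0.025 = 0.033411.
u_2 = 0.033411 × 0.489 + 0.025 = 0.041338.
u_3 = 0.041338 × 0.489 + 0.025 = 0.045214.
u_4 = 0.045214 × 0.489 + 0.025 = 0.047110.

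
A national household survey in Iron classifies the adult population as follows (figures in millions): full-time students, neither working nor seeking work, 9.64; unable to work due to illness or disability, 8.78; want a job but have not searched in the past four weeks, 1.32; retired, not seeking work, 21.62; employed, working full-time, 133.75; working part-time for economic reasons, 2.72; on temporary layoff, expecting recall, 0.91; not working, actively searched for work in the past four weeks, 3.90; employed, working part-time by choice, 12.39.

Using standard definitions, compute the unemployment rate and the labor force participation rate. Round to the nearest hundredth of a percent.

Employed = 133.75 + 2.72 + 12.39 = 148.86 million (anyone who worked, including part-time for economic reasons, counts as employed).
Unemployed = 0.91 + 3.90 = 4.81 million (jobless and actively searching, or on temporary layoff).
Labor force = 148.86 + 4.81 = 153.67 million.
Not in labor force = 9.64 + 8.78 + 1.32 + 21.62 = 41.36 million (those not working and not actively searching are outside the labor force — including those who want a job but have given up searching).
Civilian working-age population = 153.67 + 41.36 = 195.03 million.
Unemployment rate = 4.81 / 153.67 = 3.13%.
Labor force participation rate = 153.67 / 195.03 = 78.79%.

Unemployment rate ≈ 3.13%; labor force participation rate ≈ 78.79%.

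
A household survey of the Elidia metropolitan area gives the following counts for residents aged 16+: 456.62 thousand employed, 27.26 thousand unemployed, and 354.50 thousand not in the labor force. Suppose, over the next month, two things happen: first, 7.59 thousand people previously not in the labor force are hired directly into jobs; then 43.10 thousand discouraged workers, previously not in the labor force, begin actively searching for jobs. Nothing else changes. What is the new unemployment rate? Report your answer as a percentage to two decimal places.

Initially, labor force = 456.62 + 27.26 = 483.88 thousand, so u = 27.26/483.88 = 5.63%.
After the first change, employed and labor force both rise by 7.59; unemployed unchanged → E = 464.21, U = 27.26, labor force = 491.47 thousand.
After the second change, unemployed and labor force both rise by 43.10 → E = 464.21, U = 70.36, labor force = 534.57 thousand.
New unemployment rate = 70.36 / 534.57 = 13.16%.

New unemployment rate ≈ 13.16%.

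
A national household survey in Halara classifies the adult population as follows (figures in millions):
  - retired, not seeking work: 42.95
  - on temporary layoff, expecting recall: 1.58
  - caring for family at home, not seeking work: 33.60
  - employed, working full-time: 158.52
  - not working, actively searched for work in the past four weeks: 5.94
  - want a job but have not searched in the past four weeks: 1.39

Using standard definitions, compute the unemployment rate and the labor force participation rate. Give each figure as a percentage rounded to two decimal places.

Unemployment rate ≈ 4.53%; labor force participation rate ≈ 68.05%.

Employed = 158.52 million.
Unemployed = 1.58 + 5.94 = 7.52 million (jobless and actively searching, or on temporary layoff).
Labor force = 158.52 + 7.52 = 166.04 million.
Not in labor force = 42.95 + 33.60 + 1.39 = 77.94 million (those not working and not actively searching are outside the labor force — including those who want a job but have given up searching).
Civilian working-age population = 166.04 + 77.94 = 243.98 million.
Unemployment rate = 7.52 / 166.04 = 4.53%.
Labor force participation rate = 166.04 / 243.98 = 68.05%.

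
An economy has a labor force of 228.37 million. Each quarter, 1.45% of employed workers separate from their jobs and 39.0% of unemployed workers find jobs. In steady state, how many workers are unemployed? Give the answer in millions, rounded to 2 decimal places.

Steady-state unemployment rate u* = s/(s+f) = 1.45/(1.45+39.0) = 0.035847.
Unemployed = u* × labor force = 0.035847 × 228.37 ≈ 8.19 million.

About 8.19 million are unemployed in steady state.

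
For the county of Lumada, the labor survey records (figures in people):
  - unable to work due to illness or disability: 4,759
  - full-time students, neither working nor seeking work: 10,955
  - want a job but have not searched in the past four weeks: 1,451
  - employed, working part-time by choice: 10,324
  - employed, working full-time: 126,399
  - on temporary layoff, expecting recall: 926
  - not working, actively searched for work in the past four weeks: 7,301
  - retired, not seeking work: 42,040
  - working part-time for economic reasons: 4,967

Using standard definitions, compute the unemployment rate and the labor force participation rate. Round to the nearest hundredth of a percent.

Unemployment rate ≈ 5.49%; labor force participation rate ≈ 71.69%.

Employed = 10,324 + 126,399 + 4,967 = 141,690 (anyone who worked, including part-time for economic reasons, counts as employed).
Unemployed = 926 + 7,301 = 8,227 (jobless and actively searching, or on temporary layoff).
Labor force = 141,690 + 8,227 = 149,917.
Not in labor force = 4,759 + 10,955 + 1,451 + 42,040 = 59,205 (those not working and not actively searching are outside the labor force — including those who want a job but have given up searching).
Civilian working-age population = 149,917 + 59,205 = 209,122.
Unemployment rate = 8,227 / 149,917 = 5.49%.
Labor force participation rate = 149,917 / 209,122 = 71.69%.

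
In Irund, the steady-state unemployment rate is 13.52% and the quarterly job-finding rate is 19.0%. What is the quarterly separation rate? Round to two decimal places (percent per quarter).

Separation rate ≈ 2.97% per quarter.

From u* = s/(s+f): s = u·f/(1−u).
s = 0.1352 × 19.0 / (1 − 0.1352) = 2.5688 / 0.8648 ≈ 2.97% per quarter.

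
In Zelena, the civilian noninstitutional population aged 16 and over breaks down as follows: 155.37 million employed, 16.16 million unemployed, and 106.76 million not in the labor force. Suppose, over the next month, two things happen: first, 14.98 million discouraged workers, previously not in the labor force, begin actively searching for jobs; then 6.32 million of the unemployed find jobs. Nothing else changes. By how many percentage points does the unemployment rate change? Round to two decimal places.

Initially, labor force = 155.37 + 16.16 = 171.53 million, so u = 16.16/171.53 = 9.42%.
After the first change, unemployed and labor force both rise by 14.98 → E = 155.37, U = 31.14, labor force = 186.51 million.
After the second change, unemployed falls and employed rises by 6.32; labor force unchanged → E = 161.69, U = 24.82, labor force = 186.51 million.
New unemployment rate = 24.82 / 186.51 = 13.31%.
Change = 13.31% − 9.42% = +3.89 percentage points.

The unemployment rate changes by +3.89 percentage points.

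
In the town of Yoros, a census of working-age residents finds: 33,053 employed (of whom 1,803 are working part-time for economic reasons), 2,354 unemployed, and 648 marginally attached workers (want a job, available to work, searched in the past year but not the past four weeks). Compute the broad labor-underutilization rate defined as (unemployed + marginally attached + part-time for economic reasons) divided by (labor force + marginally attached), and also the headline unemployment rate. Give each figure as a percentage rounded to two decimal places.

Broad underutilization rate ≈ 13.33%; headline unemployment rate ≈ 6.65%.

Labor force = 33,053 + 2,354 = 35,407.
Numerator = 2,354 + 648 + 1,803 = 4,805.
Denominator = 35,407 + 648 = 36,055.
Broad rate = 4,805 / 36,055 = 13.33%.
Headline unemployment rate = 2,354 / 35,407 = 6.65%.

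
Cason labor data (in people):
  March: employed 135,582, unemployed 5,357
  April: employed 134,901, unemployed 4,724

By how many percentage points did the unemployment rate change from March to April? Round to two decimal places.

The unemployment rate changed by −0.42 percentage points.

March: labor force = 135,582 + 5,357 = 140,939; u = 5,357/140,939 = 3.80%.
April: labor force = 134,901 + 4,724 = 139,625; u = 4,724/139,625 = 3.38%.
Change = 3.38% − 3.80% = −0.42 pp.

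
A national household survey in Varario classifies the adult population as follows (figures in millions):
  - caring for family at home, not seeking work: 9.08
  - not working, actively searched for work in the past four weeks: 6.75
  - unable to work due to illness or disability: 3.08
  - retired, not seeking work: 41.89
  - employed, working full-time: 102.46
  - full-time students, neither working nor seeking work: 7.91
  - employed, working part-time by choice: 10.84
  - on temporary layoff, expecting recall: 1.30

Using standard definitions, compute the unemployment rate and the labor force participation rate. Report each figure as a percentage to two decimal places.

Employed = 102.46 + 10.84 = 113.30 million.
Unemployed = 6.75 + 1.30 = 8.05 million (jobless and actively searching, or on temporary layoff).
Labor force = 113.30 + 8.05 = 121.35 million.
Not in labor force = 9.08 + 3.08 + 41.89 + 7.91 = 61.96 million (those not working and not actively searching are outside the labor force).
Civilian working-age population = 121.35 + 61.96 = 183.31 million.
Unemployment rate = 8.05 / 121.35 = 6.63%.
Labor force participation rate = 121.35 / 183.31 = 66.20%.

Unemployment rate ≈ 6.63%; labor force participation rate ≈ 66.20%.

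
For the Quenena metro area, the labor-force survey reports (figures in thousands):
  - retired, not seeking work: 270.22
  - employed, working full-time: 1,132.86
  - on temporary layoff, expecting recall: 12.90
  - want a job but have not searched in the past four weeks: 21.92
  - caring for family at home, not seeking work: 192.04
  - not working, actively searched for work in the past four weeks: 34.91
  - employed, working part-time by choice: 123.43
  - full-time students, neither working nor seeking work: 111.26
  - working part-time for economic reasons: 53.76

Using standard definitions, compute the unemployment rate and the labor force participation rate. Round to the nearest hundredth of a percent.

Employed = 1,132.86 + 123.43 + 53.76 = 1,310.05 thousand (anyone who worked, including part-time for economic reasons, counts as employed).
Unemployed = 12.90 + 34.91 = 47.81 thousand (jobless and actively searching, or on temporary layoff).
Labor force = 1,310.05 + 47.81 = 1,357.86 thousand.
Not in labor force = 270.22 + 21.92 + 192.04 + 111.26 = 595.44 thousand (those not working and not actively searching are outside the labor force — including those who want a job but have given up searching).
Civilian working-age population = 1,357.86 + 595.44 = 1,953.30 thousand.
Unemployment rate = 47.81 / 1,357.86 = 3.52%.
Labor force participation rate = 1,357.86 / 1,953.30 = 69.52%.

Unemployment rate ≈ 3.52%; labor force participation rate ≈ 69.52%.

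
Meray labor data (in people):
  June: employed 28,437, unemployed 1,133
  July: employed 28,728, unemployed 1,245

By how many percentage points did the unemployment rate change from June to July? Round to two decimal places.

The unemployment rate changed by +0.32 percentage points.

June: labor force = 28,437 + 1,133 = 29,570; u = 1,133/29,570 = 3.83%.
July: labor force = 28,728 + 1,245 = 29,973; u = 1,245/29,973 = 4.15%.
Change = 4.15% − 3.83% = +0.32 pp.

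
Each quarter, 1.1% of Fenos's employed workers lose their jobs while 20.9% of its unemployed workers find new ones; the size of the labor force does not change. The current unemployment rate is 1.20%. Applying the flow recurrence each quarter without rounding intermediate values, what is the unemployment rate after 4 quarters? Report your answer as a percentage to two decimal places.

With a fixed labor force, u_{t+1} = u_t + s·(1−u_t) − f·u_t = u_t·(1−s−f) + s.
Here 1−s−f = 0.780 and s = 0.011.
u_1 = 0.012000 × 0.780 + 0.011 = 0.020360.
u_2 = 0.020360 × 0.780 + 0.011 = 0.026881.
u_3 = 0.026881 × 0.780 + 0.011 = 0.031967.
u_4 = 0.031967 × 0.780 + 0.011 = 0.035934.

Unemployment rate after four quarters ≈ 3.59%.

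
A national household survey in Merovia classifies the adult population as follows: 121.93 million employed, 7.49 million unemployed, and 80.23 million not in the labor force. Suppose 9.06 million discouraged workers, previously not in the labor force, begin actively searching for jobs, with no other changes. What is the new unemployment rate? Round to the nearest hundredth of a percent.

Initially, labor force = 121.93 + 7.49 = 129.42 million, so u = 7.49/129.42 = 5.79%.
After the change, unemployed and labor force both rise by 9.06 → E = 121.93, U = 16.55, labor force = 138.48 million.
New unemployment rate = 16.55 / 138.48 = 11.95%.

New unemployment rate ≈ 11.95%.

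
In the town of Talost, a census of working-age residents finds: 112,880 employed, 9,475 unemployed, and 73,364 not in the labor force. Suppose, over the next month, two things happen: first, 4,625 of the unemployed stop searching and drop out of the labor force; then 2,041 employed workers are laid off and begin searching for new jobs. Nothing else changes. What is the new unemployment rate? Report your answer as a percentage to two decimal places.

New unemployment rate ≈ 5.85%.

Initially, labor force = 112,880 + 9,475 = 122,355, so u = 9,475/122,355 = 7.74%.
After the first change, unemployed and labor force both fall by 4,625 → E = 112,880, U = 4,850, labor force = 117,730.
After the second change, employed falls and unemployed rises by 2,041; labor force unchanged → E = 110,839, U = 6,891, labor force = 117,730.
New unemployment rate = 6,891 / 117,730 = 5.85%.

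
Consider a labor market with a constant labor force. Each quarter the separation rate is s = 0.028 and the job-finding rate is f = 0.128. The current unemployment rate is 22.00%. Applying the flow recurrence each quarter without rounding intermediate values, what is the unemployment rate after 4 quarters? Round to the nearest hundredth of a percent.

With a fixed labor force, u_{t+1} = u_t + s·(1−u_t) − f·u_t = u_t·(1−s−f) + s.
Here 1−s−f = 0.844 and s = 0.028.
u_1 = 0.220000 × 0.844 + 0.028 = 0.213680.
u_2 = 0.213680 × 0.844 + 0.028 = 0.208346.
u_3 = 0.208346 × 0.844 + 0.028 = 0.203844.
u_4 = 0.203844 × 0.844 + 0.028 = 0.200044.

Unemployment rate after four quarters ≈ 20.00%.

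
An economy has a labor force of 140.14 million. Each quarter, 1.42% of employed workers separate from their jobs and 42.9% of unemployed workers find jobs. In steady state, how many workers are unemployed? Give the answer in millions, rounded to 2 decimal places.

About 4.49 million are unemployed in steady state.

Steady-state unemployment rate u* = s/(s+f) = 1.42/(1.42+42.9) = 0.032040.
Unemployed = u* × labor force = 0.032040 × 140.14 ≈ 4.49 million.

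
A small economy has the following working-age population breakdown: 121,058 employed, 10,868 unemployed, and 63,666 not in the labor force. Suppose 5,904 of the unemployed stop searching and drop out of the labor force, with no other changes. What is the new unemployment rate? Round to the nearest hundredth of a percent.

New unemployment rate ≈ 3.94%.

Initially, labor force = 121,058 + 10,868 = 131,926, so u = 10,868/131,926 = 8.24%.
After the change, unemployed and labor force both fall by 5,904 → E = 121,058, U = 4,964, labor force = 126,022.
New unemployment rate = 4,964 / 126,022 = 3.94%.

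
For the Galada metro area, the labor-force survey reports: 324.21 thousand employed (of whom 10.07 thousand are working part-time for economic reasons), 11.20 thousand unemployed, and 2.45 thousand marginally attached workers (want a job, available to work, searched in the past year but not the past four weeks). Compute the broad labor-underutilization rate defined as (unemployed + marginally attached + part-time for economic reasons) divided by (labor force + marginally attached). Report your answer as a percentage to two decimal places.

Broad underutilization rate ≈ 7.02%.

Labor force = 324.21 + 11.20 = 335.41 thousand.
Numerator = 11.20 + 2.45 + 10.07 = 23.72 thousand.
Denominator = 335.41 + 2.45 = 337.86 thousand.
Broad rate = 23.72 / 337.86 = 7.02%.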